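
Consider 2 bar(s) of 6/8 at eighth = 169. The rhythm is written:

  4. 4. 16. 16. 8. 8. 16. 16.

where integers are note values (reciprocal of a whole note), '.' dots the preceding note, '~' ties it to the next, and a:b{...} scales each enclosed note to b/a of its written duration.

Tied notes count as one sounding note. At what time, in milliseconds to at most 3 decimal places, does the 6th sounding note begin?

1. 0.0ms @ 0 + 1065.089ms (3)
2. 1065.089ms @ 3 + 1065.089ms (3)
3. 2130.178ms @ 6 + 266.272ms (3/4)
4. 2396.45ms @ 27/4 + 266.272ms (3/4)
5. 2662.722ms @ 15/2 + 532.544ms (3/2)
6. 3195.266ms @ 9 + 532.544ms (3/2)
7. 3727.811ms @ 21/2 + 266.272ms (3/4)
8. 3994.083ms @ 45/4 + 266.272ms (3/4)

note 6 onset = 9b = 3195.266ms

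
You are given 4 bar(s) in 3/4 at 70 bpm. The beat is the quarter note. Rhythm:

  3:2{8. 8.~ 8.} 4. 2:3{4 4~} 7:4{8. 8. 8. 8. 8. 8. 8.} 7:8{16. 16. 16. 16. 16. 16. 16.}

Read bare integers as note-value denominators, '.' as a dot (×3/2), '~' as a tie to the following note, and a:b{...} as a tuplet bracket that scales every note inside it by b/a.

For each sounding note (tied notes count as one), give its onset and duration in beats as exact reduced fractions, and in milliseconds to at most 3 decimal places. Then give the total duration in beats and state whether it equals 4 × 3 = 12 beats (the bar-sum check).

1) 0.0ms=0b +428.571ms=1/2b
2) 428.571ms=1/2b +857.143ms=1b
3) 1285.714ms=3/2b +1285.714ms=3/2b
4) 2571.429ms=3b +1285.714ms=3/2b
5) 3857.143ms=9/2b +1653.061ms=27/14b
6) 5510.204ms=45/7b +367.347ms=3/7b
7) 5877.551ms=48/7b +367.347ms=3/7b
8) 6244.898ms=51/7b +367.347ms=3/7b
9) 6612.245ms=54/7b +367.347ms=3/7b
10) 6979.592ms=57/7b +367.347ms=3/7b
11) 7346.939ms=60/7b +367.347ms=3/7b
12) 7714.286ms=9b +367.347ms=3/7b
13) 8081.633ms=66/7b +367.347ms=3/7b
14) 8448.98ms=69/7b +367.347ms=3/7b
15) 8816.327ms=72/7b +367.347ms=3/7b
16) 9183.673ms=75/7b +367.347ms=3/7b
17) 9551.02ms=78/7b +367.347ms=3/7b
18) 9918.367ms=81/7b +367.347ms=3/7b
Σ=12b of 12 (70bpm 3/4) — PASS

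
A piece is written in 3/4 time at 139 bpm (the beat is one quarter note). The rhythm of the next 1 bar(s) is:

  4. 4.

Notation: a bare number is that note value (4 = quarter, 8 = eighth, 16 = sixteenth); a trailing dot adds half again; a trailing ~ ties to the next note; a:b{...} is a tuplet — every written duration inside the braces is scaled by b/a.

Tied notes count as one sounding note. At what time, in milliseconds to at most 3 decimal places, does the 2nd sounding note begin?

1. 0.0ms @ 0 + 647.482ms (3/2)
2. 647.482ms @ 3/2 + 647.482ms (3/2)

note 2 onset = 3/2b = 647.482ms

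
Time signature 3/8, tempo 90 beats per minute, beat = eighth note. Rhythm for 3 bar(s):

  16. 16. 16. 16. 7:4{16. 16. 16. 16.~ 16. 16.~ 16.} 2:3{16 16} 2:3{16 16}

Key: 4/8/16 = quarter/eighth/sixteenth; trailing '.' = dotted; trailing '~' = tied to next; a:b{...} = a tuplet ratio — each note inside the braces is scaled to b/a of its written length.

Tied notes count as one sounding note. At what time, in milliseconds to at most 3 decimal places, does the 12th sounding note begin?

note 12 onset = 15/2b = 5000.0ms

1. 0.0ms @ 0 + 500.0ms (3/4)
2. 500.0ms @ 3/4 + 500.0ms (3/4)
3. 1000.0ms @ 3/2 + 500.0ms (3/4)
4. 1500.0ms @ 9/4 + 500.0ms (3/4)
5. 2000.0ms @ 3 + 285.714ms (3/7)
6. 2285.714ms @ 24/7 + 285.714ms (3/7)
7. 2571.429ms @ 27/7 + 285.714ms (3/7)
8. 2857.143ms @ 30/7 + 571.429ms (6/7)
9. 3428.571ms @ 36/7 + 571.429ms (6/7)
10. 4000.0ms @ 6 + 500.0ms (3/4)
11. 4500.0ms @ 27/4 + 500.0ms (3/4)
12. 5000.0ms @ 15/2 + 500.0ms (3/4)
13. 5500.0ms @ 33/4 + 500.0ms (3/4)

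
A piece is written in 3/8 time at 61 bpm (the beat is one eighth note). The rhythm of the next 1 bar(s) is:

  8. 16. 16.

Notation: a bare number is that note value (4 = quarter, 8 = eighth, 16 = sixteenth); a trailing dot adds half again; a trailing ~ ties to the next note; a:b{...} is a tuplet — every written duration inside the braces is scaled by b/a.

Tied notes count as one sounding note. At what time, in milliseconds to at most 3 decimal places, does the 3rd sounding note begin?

note 3 onset = 9/4b = 2213.115ms

1. 0.0ms @ 0 + 1475.41ms (3/2)
2. 1475.41ms @ 3/2 + 737.705ms (3/4)
3. 2213.115ms @ 9/4 + 737.705ms (3/4)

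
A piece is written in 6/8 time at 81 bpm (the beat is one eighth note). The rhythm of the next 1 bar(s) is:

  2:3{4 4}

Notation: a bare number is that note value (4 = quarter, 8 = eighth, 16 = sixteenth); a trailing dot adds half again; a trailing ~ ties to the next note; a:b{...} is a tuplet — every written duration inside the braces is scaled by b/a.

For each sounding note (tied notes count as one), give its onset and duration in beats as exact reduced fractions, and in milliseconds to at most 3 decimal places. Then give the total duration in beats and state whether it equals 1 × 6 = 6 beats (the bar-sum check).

1) 0.0ms=0b +2222.222ms=3b
2) 2222.222ms=3b +2222.222ms=3b
Σ=6b of 6 (81bpm 6/8) — PASS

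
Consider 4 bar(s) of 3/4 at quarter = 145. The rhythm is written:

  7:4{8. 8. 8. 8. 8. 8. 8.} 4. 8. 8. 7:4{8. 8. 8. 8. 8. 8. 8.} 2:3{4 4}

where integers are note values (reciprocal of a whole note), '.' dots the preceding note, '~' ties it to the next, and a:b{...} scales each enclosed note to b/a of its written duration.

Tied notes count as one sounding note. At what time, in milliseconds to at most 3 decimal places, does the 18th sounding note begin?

1. 0.0ms @ 0 + 177.34ms (3/7)
2. 177.34ms @ 3/7 + 177.34ms (3/7)
3. 354.68ms @ 6/7 + 177.34ms (3/7)
4. 532.02ms @ 9/7 + 177.34ms (3/7)
5. 709.36ms @ 12/7 + 177.34ms (3/7)
6. 886.7ms @ 15/7 + 177.34ms (3/7)
7. 1064.039ms @ 18/7 + 177.34ms (3/7)
8. 1241.379ms @ 3 + 620.69ms (3/2)
9. 1862.069ms @ 9/2 + 310.345ms (3/4)
10. 2172.414ms @ 21/4 + 310.345ms (3/4)
11. 2482.759ms @ 6 + 177.34ms (3/7)
12. 2660.099ms @ 45/7 + 177.34ms (3/7)
13. 2837.438ms @ 48/7 + 177.34ms (3/7)
14. 3014.778ms @ 51/7 + 177.34ms (3/7)
15. 3192.118ms @ 54/7 + 177.34ms (3/7)
16. 3369.458ms @ 57/7 + 177.34ms (3/7)
17. 3546.798ms @ 60/7 + 177.34ms (3/7)
18. 3724.138ms @ 9 + 620.69ms (3/2)
19. 4344.828ms @ 21/2 + 620.69ms (3/2)

note 18 onset = 9b = 3724.138ms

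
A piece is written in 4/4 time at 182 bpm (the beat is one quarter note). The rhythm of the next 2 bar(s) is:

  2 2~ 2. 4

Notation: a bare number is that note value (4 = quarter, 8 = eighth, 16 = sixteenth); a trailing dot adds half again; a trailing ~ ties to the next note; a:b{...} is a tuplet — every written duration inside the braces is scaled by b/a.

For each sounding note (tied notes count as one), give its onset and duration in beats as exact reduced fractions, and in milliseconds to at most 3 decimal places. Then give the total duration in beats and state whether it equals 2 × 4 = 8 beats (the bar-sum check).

1) 0.0ms=0b +659.341ms=2b
2) 659.341ms=2b +1648.352ms=5b
3) 2307.692ms=7b +329.67ms=1b
Σ=8b of 8 (182bpm 4/4) — PASS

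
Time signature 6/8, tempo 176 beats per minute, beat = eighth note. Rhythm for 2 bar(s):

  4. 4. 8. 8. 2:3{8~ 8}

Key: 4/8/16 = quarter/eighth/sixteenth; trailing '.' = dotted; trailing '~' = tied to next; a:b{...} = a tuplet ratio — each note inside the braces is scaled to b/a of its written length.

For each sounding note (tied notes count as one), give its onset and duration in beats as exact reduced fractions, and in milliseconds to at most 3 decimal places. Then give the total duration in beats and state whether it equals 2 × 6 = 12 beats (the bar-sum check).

1) 0.0ms=0b +1022.727ms=3b
2) 1022.727ms=3b +1022.727ms=3b
3) 2045.455ms=6b +511.364ms=3/2b
4) 2556.818ms=15/2b +511.364ms=3/2b
5) 3068.182ms=9b +1022.727ms=3b
Σ=12b of 12 (176bpm 6/8) — PASS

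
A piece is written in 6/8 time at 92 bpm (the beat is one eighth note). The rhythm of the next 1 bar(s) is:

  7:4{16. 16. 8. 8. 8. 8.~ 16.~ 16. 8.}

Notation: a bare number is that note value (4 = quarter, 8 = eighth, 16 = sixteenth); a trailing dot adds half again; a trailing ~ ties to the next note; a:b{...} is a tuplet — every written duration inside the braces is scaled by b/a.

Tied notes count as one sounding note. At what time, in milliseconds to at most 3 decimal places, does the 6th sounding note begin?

1. 0.0ms @ 0 + 279.503ms (3/7)
2. 279.503ms @ 3/7 + 279.503ms (3/7)
3. 559.006ms @ 6/7 + 559.006ms (6/7)
4. 1118.012ms @ 12/7 + 559.006ms (6/7)
5. 1677.019ms @ 18/7 + 559.006ms (6/7)
6. 2236.025ms @ 24/7 + 1118.012ms (12/7)
7. 3354.037ms @ 36/7 + 559.006ms (6/7)

note 6 onset = 24/7b = 2236.025ms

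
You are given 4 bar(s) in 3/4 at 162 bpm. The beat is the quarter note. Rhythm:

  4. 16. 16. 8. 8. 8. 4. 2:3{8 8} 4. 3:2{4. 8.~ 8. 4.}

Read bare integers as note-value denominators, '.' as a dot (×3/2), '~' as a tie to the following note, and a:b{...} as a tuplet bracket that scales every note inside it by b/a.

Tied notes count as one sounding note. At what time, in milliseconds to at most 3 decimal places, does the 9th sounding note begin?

note 9 onset = 27/4b = 2500.0ms

1. 0.0ms @ 0 + 555.556ms (3/2)
2. 555.556ms @ 3/2 + 138.889ms (3/8)
3. 694.444ms @ 15/8 + 138.889ms (3/8)
4. 833.333ms @ 9/4 + 277.778ms (3/4)
5. 1111.111ms @ 3 + 277.778ms (3/4)
6. 1388.889ms @ 15/4 + 277.778ms (3/4)
7. 1666.667ms @ 9/2 + 555.556ms (3/2)
8. 2222.222ms @ 6 + 277.778ms (3/4)
9. 2500.0ms @ 27/4 + 277.778ms (3/4)
10. 2777.778ms @ 15/2 + 555.556ms (3/2)
11. 3333.333ms @ 9 + 370.37ms (1)
12. 3703.704ms @ 10 + 370.37ms (1)
13. 4074.074ms @ 11 + 370.37ms (1)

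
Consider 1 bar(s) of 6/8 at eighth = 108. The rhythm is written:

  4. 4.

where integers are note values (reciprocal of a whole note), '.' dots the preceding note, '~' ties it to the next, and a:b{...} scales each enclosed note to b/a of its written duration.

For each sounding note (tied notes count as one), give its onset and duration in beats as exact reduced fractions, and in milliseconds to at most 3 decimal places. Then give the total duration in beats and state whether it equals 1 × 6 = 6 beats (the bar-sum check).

1) 0.0ms=0b +1666.667ms=3b
2) 1666.667ms=3b +1666.667ms=3b
Σ=6b of 6 (108bpm 6/8) — PASS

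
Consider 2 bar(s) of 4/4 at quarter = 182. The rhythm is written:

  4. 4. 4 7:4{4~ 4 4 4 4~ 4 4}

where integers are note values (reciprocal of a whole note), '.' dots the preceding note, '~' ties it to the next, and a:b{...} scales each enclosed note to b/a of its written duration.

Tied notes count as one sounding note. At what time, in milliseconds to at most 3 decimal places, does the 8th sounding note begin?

1. 0.0ms @ 0 + 494.505ms (3/2)
2. 494.505ms @ 3/2 + 494.505ms (3/2)
3. 989.011ms @ 3 + 329.67ms (1)
4. 1318.681ms @ 4 + 376.766ms (8/7)
5. 1695.447ms @ 36/7 + 188.383ms (4/7)
6. 1883.83ms @ 40/7 + 188.383ms (4/7)
7. 2072.214ms @ 44/7 + 376.766ms (8/7)
8. 2448.98ms @ 52/7 + 188.383ms (4/7)

note 8 onset = 52/7b = 2448.98ms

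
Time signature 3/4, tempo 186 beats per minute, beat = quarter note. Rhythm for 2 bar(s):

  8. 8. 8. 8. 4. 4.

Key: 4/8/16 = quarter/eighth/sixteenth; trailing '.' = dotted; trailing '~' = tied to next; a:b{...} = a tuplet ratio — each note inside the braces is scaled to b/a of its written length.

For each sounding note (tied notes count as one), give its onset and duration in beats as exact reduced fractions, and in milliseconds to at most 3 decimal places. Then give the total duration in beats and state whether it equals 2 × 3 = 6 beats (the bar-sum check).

1) 0.0ms=0b +241.935ms=3/4b
2) 241.935ms=3/4b +241.935ms=3/4b
3) 483.871ms=3/2b +241.935ms=3/4b
4) 725.806ms=9/4b +241.935ms=3/4b
5) 967.742ms=3b +483.871ms=3/2b
6) 1451.613ms=9/2b +483.871ms=3/2b
Σ=6b of 6 (186bpm 3/4) — PASS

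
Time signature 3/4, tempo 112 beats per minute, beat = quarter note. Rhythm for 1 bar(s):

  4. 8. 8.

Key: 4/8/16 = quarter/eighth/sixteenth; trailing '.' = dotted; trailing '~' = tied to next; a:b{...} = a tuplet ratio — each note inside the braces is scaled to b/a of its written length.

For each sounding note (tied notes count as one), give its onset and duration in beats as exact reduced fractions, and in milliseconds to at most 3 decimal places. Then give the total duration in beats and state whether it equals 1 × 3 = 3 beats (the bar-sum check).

1) 0.0ms=0b +803.571ms=3/2b
2) 803.571ms=3/2b +401.786ms=3/4b
3) 1205.357ms=9/4b +401.786ms=3/4b
Σ=3b of 3 (112bpm 3/4) — PASS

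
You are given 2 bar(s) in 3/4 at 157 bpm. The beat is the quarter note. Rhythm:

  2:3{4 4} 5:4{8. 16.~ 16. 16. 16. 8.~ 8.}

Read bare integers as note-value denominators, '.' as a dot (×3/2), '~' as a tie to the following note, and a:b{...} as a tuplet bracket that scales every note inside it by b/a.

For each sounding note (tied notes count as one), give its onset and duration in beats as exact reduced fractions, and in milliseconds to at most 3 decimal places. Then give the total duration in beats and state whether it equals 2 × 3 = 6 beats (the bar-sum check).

1) 0.0ms=0b +573.248ms=3/2b
2) 573.248ms=3/2b +573.248ms=3/2b
3) 1146.497ms=3b +229.299ms=3/5b
4) 1375.796ms=18/5b +229.299ms=3/5b
5) 1605.096ms=21/5b +114.65ms=3/10b
6) 1719.745ms=9/2b +114.65ms=3/10b
7) 1834.395ms=24/5b +458.599ms=6/5b
Σ=6b of 6 (157bpm 3/4) — PASS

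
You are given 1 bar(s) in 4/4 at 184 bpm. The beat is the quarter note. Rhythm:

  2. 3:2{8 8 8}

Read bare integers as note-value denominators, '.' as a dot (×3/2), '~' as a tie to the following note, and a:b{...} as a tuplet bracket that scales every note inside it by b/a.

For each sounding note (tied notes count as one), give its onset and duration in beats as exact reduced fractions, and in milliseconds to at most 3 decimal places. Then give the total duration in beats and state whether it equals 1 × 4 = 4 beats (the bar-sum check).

1) 0.0ms=0b +978.261ms=3b
2) 978.261ms=3b +108.696ms=1/3b
3) 1086.957ms=10/3b +108.696ms=1/3b
4) 1195.652ms=11/3b +108.696ms=1/3b
Σ=4b of 4 (184bpm 4/4) — PASS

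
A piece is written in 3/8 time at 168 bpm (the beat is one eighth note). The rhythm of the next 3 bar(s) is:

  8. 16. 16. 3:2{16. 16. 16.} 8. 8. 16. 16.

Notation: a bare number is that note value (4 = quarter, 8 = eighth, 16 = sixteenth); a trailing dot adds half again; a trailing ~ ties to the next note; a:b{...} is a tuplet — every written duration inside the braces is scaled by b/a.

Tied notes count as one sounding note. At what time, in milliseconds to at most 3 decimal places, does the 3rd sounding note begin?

note 3 onset = 9/4b = 803.571ms

1. 0.0ms @ 0 + 535.714ms (3/2)
2. 535.714ms @ 3/2 + 267.857ms (3/4)
3. 803.571ms @ 9/4 + 267.857ms (3/4)
4. 1071.429ms @ 3 + 178.571ms (1/2)
5. 1250.0ms @ 7/2 + 178.571ms (1/2)
6. 1428.571ms @ 4 + 178.571ms (1/2)
7. 1607.143ms @ 9/2 + 535.714ms (3/2)
8. 2142.857ms @ 6 + 535.714ms (3/2)
9. 2678.571ms @ 15/2 + 267.857ms (3/4)
10. 2946.429ms @ 33/4 + 267.857ms (3/4)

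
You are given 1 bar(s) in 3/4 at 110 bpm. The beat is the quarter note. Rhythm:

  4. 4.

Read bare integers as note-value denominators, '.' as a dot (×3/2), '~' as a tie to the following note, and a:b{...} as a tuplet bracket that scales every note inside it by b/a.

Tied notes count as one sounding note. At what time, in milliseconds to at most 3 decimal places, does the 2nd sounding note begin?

note 2 onset = 3/2b = 818.182ms

1. 0.0ms @ 0 + 818.182ms (3/2)
2. 818.182ms @ 3/2 + 818.182ms (3/2)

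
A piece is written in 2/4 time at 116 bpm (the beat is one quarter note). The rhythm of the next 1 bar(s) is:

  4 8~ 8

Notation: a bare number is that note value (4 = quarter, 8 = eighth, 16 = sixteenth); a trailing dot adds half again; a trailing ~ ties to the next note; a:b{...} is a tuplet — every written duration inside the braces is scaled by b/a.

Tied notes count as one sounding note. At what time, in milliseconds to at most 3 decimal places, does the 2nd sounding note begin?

note 2 onset = 1b = 517.241ms

1. 0.0ms @ 0 + 517.241ms (1)
2. 517.241ms @ 1 + 517.241ms (1)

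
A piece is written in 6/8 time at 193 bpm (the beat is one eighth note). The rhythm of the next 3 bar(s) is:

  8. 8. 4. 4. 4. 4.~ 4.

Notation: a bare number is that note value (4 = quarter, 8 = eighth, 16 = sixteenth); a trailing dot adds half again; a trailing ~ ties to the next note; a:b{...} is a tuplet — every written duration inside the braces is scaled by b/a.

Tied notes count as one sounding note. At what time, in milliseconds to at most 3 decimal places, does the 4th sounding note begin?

1. 0.0ms @ 0 + 466.321ms (3/2)
2. 466.321ms @ 3/2 + 466.321ms (3/2)
3. 932.642ms @ 3 + 932.642ms (3)
4. 1865.285ms @ 6 + 932.642ms (3)
5. 2797.927ms @ 9 + 932.642ms (3)
6. 3730.57ms @ 12 + 1865.285ms (6)

note 4 onset = 6b = 1865.285ms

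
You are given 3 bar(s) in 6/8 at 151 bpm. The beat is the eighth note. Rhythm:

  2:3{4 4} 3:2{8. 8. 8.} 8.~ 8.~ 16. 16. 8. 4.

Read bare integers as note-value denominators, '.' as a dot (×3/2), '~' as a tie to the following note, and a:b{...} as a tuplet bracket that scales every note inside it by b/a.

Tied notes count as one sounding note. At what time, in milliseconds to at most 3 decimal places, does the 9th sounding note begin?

1. 0.0ms @ 0 + 1192.053ms (3)
2. 1192.053ms @ 3 + 1192.053ms (3)
3. 2384.106ms @ 6 + 397.351ms (1)
4. 2781.457ms @ 7 + 397.351ms (1)
5. 3178.808ms @ 8 + 397.351ms (1)
6. 3576.159ms @ 9 + 1490.066ms (15/4)
7. 5066.225ms @ 51/4 + 298.013ms (3/4)
8. 5364.238ms @ 27/2 + 596.026ms (3/2)
9. 5960.265ms @ 15 + 1192.053ms (3)

note 9 onset = 15b = 5960.265ms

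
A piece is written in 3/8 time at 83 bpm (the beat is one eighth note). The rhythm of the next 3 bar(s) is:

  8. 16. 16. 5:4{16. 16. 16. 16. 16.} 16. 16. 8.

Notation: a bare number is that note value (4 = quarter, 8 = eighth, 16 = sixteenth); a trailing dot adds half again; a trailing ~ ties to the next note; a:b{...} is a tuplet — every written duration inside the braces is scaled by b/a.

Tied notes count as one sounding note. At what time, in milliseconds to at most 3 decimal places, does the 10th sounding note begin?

note 10 onset = 27/4b = 4879.518ms

1. 0.0ms @ 0 + 1084.337ms (3/2)
2. 1084.337ms @ 3/2 + 542.169ms (3/4)
3. 1626.506ms @ 9/4 + 542.169ms (3/4)
4. 2168.675ms @ 3 + 433.735ms (3/5)
5. 2602.41ms @ 18/5 + 433.735ms (3/5)
6. 3036.145ms @ 21/5 + 433.735ms (3/5)
7. 3469.88ms @ 24/5 + 433.735ms (3/5)
8. 3903.614ms @ 27/5 + 433.735ms (3/5)
9. 4337.349ms @ 6 + 542.169ms (3/4)
10. 4879.518ms @ 27/4 + 542.169ms (3/4)
11. 5421.687ms @ 15/2 + 1084.337ms (3/2)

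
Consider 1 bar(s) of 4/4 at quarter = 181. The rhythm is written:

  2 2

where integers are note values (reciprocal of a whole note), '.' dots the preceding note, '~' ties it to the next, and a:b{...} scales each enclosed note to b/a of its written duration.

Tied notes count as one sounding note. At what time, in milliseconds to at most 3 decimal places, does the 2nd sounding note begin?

1. 0.0ms @ 0 + 662.983ms (2)
2. 662.983ms @ 2 + 662.983ms (2)

note 2 onset = 2b = 662.983ms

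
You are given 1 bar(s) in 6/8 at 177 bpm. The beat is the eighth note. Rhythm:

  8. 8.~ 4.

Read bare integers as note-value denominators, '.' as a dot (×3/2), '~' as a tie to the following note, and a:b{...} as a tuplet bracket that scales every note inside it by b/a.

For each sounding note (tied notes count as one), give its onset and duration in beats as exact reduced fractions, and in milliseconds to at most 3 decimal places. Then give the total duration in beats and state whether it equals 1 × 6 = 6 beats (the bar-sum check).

1) 0.0ms=0b +508.475ms=3/2b
2) 508.475ms=3/2b +1525.424ms=9/2b
Σ=6b of 6 (177bpm 6/8) — PASS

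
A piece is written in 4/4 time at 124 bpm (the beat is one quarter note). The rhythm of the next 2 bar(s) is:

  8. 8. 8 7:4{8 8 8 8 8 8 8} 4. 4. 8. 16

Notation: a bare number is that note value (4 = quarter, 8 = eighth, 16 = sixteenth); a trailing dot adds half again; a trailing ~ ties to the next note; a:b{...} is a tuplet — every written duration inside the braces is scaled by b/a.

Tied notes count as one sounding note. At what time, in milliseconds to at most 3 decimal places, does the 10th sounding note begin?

note 10 onset = 26/7b = 1797.235ms

1. 0.0ms @ 0 + 362.903ms (3/4)
2. 362.903ms @ 3/4 + 362.903ms (3/4)
3. 725.806ms @ 3/2 + 241.935ms (1/2)
4. 967.742ms @ 2 + 138.249ms (2/7)
5. 1105.991ms @ 16/7 + 138.249ms (2/7)
6. 1244.24ms @ 18/7 + 138.249ms (2/7)
7. 1382.488ms @ 20/7 + 138.249ms (2/7)
8. 1520.737ms @ 22/7 + 138.249ms (2/7)
9. 1658.986ms @ 24/7 + 138.249ms (2/7)
10. 1797.235ms @ 26/7 + 138.249ms (2/7)
11. 1935.484ms @ 4 + 725.806ms (3/2)
12. 2661.29ms @ 11/2 + 725.806ms (3/2)
13. 3387.097ms @ 7 + 362.903ms (3/4)
14. 3750.0ms @ 31/4 + 120.968ms (1/4)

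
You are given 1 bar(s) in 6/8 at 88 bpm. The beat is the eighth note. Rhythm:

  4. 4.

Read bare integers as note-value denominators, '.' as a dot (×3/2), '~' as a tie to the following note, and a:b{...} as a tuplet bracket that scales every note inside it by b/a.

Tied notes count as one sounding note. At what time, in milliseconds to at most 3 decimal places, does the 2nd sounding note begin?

note 2 onset = 3b = 2045.455ms

1. 0.0ms @ 0 + 2045.455ms (3)
2. 2045.455ms @ 3 + 2045.455ms (3)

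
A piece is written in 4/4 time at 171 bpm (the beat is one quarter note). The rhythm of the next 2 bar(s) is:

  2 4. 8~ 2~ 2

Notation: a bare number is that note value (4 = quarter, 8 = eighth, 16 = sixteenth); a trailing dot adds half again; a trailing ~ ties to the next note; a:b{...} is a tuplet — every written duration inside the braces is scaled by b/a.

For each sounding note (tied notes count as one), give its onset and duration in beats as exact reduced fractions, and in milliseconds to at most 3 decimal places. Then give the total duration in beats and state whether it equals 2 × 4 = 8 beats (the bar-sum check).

1) 0.0ms=0b +701.754ms=2b
2) 701.754ms=2b +526.316ms=3/2b
3) 1228.07ms=7/2b +1578.947ms=9/2b
Σ=8b of 8 (171bpm 4/4) — PASS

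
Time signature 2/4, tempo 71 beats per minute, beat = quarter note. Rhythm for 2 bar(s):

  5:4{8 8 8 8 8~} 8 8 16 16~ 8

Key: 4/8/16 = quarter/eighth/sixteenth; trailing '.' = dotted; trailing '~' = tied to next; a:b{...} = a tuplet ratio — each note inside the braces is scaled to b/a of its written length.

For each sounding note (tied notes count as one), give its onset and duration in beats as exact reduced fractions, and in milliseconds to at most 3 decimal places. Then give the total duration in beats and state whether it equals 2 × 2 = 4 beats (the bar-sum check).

1) 0.0ms=0b +338.028ms=2/5b
2) 338.028ms=2/5b +338.028ms=2/5b
3) 676.056ms=4/5b +338.028ms=2/5b
4) 1014.085ms=6/5b +338.028ms=2/5b
5) 1352.113ms=8/5b +760.563ms=9/10b
6) 2112.676ms=5/2b +422.535ms=1/2b
7) 2535.211ms=3b +211.268ms=1/4b
8) 2746.479ms=13/4b +633.803ms=3/4b
Σ=4b of 4 (71bpm 2/4) — PASS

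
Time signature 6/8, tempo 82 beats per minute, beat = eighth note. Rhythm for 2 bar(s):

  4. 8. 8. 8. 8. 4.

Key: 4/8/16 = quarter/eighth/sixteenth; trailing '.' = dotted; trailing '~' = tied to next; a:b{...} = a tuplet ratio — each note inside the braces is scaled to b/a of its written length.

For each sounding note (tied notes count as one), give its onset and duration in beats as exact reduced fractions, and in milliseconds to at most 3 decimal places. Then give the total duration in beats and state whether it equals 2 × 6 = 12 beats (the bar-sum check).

1) 0.0ms=0b +2195.122ms=3b
2) 2195.122ms=3b +1097.561ms=3/2b
3) 3292.683ms=9/2b +1097.561ms=3/2b
4) 4390.244ms=6b +1097.561ms=3/2b
5) 5487.805ms=15/2b +1097.561ms=3/2b
6) 6585.366ms=9b +2195.122ms=3b
Σ=12b of 12 (82bpm 6/8) — PASS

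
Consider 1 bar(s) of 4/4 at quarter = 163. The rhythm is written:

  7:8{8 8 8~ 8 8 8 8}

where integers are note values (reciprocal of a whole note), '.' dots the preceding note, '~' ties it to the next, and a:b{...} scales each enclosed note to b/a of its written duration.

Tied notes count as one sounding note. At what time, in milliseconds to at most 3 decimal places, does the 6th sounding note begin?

note 6 onset = 24/7b = 1262.051ms

1. 0.0ms @ 0 + 210.342ms (4/7)
2. 210.342ms @ 4/7 + 210.342ms (4/7)
3. 420.684ms @ 8/7 + 420.684ms (8/7)
4. 841.367ms @ 16/7 + 210.342ms (4/7)
5. 1051.709ms @ 20/7 + 210.342ms (4/7)
6. 1262.051ms @ 24/7 + 210.342ms (4/7)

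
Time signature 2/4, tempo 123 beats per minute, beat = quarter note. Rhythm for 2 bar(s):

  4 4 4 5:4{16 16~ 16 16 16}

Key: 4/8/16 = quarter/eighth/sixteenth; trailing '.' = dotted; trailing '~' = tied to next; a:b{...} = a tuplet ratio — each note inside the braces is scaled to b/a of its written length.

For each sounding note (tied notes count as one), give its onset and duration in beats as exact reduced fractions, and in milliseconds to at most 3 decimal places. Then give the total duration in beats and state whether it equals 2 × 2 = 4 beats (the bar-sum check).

1) 0.0ms=0b +487.805ms=1b
2) 487.805ms=1b +487.805ms=1b
3) 975.61ms=2b +487.805ms=1b
4) 1463.415ms=3b +97.561ms=1/5b
5) 1560.976ms=16/5b +195.122ms=2/5b
6) 1756.098ms=18/5b +97.561ms=1/5b
7) 1853.659ms=19/5b +97.561ms=1/5b
Σ=4b of 4 (123bpm 2/4) — PASS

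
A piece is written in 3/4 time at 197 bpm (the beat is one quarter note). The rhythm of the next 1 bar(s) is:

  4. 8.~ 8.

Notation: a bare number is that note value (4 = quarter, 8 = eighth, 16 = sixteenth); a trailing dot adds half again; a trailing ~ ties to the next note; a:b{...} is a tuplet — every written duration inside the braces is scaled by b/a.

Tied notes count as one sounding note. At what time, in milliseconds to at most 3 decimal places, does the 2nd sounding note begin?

note 2 onset = 3/2b = 456.853ms

1. 0.0ms @ 0 + 456.853ms (3/2)
2. 456.853ms @ 3/2 + 456.853ms (3/2)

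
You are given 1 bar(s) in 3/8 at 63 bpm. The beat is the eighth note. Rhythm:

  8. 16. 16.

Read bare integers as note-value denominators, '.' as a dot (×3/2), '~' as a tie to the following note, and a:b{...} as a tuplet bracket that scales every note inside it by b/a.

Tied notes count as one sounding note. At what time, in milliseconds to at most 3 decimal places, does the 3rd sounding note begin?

note 3 onset = 9/4b = 2142.857ms

1. 0.0ms @ 0 + 1428.571ms (3/2)
2. 1428.571ms @ 3/2 + 714.286ms (3/4)
3. 2142.857ms @ 9/4 + 714.286ms (3/4)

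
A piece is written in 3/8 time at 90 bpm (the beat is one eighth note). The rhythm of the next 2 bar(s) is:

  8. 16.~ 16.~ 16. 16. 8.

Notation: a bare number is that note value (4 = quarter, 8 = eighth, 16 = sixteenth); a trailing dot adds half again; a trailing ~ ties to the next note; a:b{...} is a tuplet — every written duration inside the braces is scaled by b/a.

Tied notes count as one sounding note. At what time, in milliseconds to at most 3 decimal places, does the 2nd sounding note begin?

note 2 onset = 3/2b = 1000.0ms

1. 0.0ms @ 0 + 1000.0ms (3/2)
2. 1000.0ms @ 3/2 + 1500.0ms (9/4)
3. 2500.0ms @ 15/4 + 500.0ms (3/4)
4. 3000.0ms @ 9/2 + 1000.0ms (3/2)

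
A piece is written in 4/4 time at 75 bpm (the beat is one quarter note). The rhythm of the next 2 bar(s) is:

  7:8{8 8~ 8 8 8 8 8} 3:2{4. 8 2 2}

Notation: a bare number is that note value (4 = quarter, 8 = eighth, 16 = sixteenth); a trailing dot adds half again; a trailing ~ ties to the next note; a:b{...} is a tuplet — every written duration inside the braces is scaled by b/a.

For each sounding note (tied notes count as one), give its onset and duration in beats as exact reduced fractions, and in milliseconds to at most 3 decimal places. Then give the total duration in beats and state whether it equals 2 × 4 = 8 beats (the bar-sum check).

1) 0.0ms=0b +457.143ms=4/7b
2) 457.143ms=4/7b +914.286ms=8/7b
3) 1371.429ms=12/7b +457.143ms=4/7b
4) 1828.571ms=16/7b +457.143ms=4/7b
5) 2285.714ms=20/7b +457.143ms=4/7b
6) 2742.857ms=24/7b +457.143ms=4/7b
7) 3200.0ms=4b +800.0ms=1b
8) 4000.0ms=5b +266.667ms=1/3b
9) 4266.667ms=16/3b +1066.667ms=4/3b
10) 5333.333ms=20/3b +1066.667ms=4/3b
Σ=8b of 8 (75bpm 4/4) — PASS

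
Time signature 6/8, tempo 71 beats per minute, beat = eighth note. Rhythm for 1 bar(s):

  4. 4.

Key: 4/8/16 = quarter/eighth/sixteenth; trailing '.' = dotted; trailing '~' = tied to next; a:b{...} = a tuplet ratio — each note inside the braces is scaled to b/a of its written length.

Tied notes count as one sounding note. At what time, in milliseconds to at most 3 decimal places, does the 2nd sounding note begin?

1. 0.0ms @ 0 + 2535.211ms (3)
2. 2535.211ms @ 3 + 2535.211ms (3)

note 2 onset = 3b = 2535.211ms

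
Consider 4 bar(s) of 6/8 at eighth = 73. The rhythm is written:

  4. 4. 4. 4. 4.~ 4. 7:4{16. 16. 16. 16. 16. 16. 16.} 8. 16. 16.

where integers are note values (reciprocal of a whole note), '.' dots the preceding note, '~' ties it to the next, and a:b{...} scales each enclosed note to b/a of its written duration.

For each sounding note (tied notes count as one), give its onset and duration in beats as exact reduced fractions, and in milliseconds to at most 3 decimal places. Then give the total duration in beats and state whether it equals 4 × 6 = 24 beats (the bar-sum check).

1) 0.0ms=0b +2465.753ms=3b
2) 2465.753ms=3b +2465.753ms=3b
3) 4931.507ms=6b +2465.753ms=3b
4) 7397.26ms=9b +2465.753ms=3b
5) 9863.014ms=12b +4931.507ms=6b
6) 14794.521ms=18b +352.25ms=3/7b
7) 15146.771ms=129/7b +352.25ms=3/7b
8) 15499.022ms=132/7b +352.25ms=3/7b
9) 15851.272ms=135/7b +352.25ms=3/7b
10) 16203.523ms=138/7b +352.25ms=3/7b
11) 16555.773ms=141/7b +352.25ms=3/7b
12) 16908.023ms=144/7b +352.25ms=3/7b
13) 17260.274ms=21b +1232.877ms=3/2b
14) 18493.151ms=45/2b +616.438ms=3/4b
15) 19109.589ms=93/4b +616.438ms=3/4b
Σ=24b of 24 (73bpm 6/8) — PASS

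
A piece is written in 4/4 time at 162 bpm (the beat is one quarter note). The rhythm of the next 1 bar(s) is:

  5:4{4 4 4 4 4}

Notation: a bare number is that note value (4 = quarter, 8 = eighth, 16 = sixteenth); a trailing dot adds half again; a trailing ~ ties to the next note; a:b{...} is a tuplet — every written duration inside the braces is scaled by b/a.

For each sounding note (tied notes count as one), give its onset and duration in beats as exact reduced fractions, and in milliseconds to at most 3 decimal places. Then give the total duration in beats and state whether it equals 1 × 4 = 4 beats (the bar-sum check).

1) 0.0ms=0b +296.296ms=4/5b
2) 296.296ms=4/5b +296.296ms=4/5b
3) 592.593ms=8/5b +296.296ms=4/5b
4) 888.889ms=12/5b +296.296ms=4/5b
5) 1185.185ms=16/5b +296.296ms=4/5b
Σ=4b of 4 (162bpm 4/4) — PASS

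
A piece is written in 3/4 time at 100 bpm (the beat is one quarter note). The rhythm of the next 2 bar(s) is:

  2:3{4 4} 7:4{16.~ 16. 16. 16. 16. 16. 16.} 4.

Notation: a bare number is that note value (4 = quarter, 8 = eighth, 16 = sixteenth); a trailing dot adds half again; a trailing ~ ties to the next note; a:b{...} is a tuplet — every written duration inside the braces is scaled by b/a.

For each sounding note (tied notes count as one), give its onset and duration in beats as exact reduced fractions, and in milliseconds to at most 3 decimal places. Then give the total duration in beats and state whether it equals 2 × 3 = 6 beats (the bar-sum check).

1) 0.0ms=0b +900.0ms=3/2b
2) 900.0ms=3/2b +900.0ms=3/2b
3) 1800.0ms=3b +257.143ms=3/7b
4) 2057.143ms=24/7b +128.571ms=3/14b
5) 2185.714ms=51/14b +128.571ms=3/14b
6) 2314.286ms=27/7b +128.571ms=3/14b
7) 2442.857ms=57/14b +128.571ms=3/14b
8) 2571.429ms=30/7b +128.571ms=3/14b
9) 2700.0ms=9/2b +900.0ms=3/2b
Σ=6b of 6 (100bpm 3/4) — PASS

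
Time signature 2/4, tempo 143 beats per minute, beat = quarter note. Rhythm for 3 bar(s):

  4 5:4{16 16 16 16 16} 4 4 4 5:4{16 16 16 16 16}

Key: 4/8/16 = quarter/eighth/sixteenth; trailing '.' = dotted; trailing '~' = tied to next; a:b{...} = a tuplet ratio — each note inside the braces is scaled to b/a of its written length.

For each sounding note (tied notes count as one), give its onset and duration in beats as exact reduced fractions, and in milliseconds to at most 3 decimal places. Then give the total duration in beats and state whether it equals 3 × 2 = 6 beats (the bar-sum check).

1) 0.0ms=0b +419.58ms=1b
2) 419.58ms=1b +83.916ms=1/5b
3) 503.497ms=6/5b +83.916ms=1/5b
4) 587.413ms=7/5b +83.916ms=1/5b
5) 671.329ms=8/5b +83.916ms=1/5b
6) 755.245ms=9/5b +83.916ms=1/5b
7) 839.161ms=2b +419.58ms=1b
8) 1258.741ms=3b +419.58ms=1b
9) 1678.322ms=4b +419.58ms=1b
10) 2097.902ms=5b +83.916ms=1/5b
11) 2181.818ms=26/5b +83.916ms=1/5b
12) 2265.734ms=27/5b +83.916ms=1/5b
13) 2349.65ms=28/5b +83.916ms=1/5b
14) 2433.566ms=29/5b +83.916ms=1/5b
Σ=6b of 6 (143bpm 2/4) — PASS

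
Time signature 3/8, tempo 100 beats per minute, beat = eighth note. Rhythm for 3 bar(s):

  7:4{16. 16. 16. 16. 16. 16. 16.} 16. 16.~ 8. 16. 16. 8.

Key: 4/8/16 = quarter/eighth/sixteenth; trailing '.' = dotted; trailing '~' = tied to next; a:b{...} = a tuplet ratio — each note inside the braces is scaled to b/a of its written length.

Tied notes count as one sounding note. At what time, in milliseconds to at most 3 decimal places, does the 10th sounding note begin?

1. 0.0ms @ 0 + 257.143ms (3/7)
2. 257.143ms @ 3/7 + 257.143ms (3/7)
3. 514.286ms @ 6/7 + 257.143ms (3/7)
4. 771.429ms @ 9/7 + 257.143ms (3/7)
5. 1028.571ms @ 12/7 + 257.143ms (3/7)
6. 1285.714ms @ 15/7 + 257.143ms (3/7)
7. 1542.857ms @ 18/7 + 257.143ms (3/7)
8. 1800.0ms @ 3 + 450.0ms (3/4)
9. 2250.0ms @ 15/4 + 1350.0ms (9/4)
10. 3600.0ms @ 6 + 450.0ms (3/4)
11. 4050.0ms @ 27/4 + 450.0ms (3/4)
12. 4500.0ms @ 15/2 + 900.0ms (3/2)

note 10 onset = 6b = 3600.0ms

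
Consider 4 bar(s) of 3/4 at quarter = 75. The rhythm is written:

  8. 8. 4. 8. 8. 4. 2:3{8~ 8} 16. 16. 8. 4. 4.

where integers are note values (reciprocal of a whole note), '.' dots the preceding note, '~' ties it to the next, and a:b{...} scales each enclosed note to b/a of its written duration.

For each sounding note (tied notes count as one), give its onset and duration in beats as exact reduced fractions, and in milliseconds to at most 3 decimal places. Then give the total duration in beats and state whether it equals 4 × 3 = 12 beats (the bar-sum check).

1) 0.0ms=0b +600.0ms=3/4b
2) 600.0ms=3/4b +600.0ms=3/4b
3) 1200.0ms=3/2b +1200.0ms=3/2b
4) 2400.0ms=3b +600.0ms=3/4b
5) 3000.0ms=15/4b +600.0ms=3/4b
6) 3600.0ms=9/2b +1200.0ms=3/2b
7) 4800.0ms=6b +1200.0ms=3/2b
8) 6000.0ms=15/2b +300.0ms=3/8b
9) 6300.0ms=63/8b +300.0ms=3/8b
10) 6600.0ms=33/4b +600.0ms=3/4b
11) 7200.0ms=9b +1200.0ms=3/2b
12) 8400.0ms=21/2b +1200.0ms=3/2b
Σ=12b of 12 (75bpm 3/4) — PASS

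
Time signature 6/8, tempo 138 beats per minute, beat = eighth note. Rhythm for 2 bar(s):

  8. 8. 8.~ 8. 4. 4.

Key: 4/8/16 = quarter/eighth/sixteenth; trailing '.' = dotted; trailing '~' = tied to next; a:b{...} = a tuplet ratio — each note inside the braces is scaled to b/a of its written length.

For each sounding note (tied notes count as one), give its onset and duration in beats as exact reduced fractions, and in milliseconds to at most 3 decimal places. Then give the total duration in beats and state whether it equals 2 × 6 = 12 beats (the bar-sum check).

1) 0.0ms=0b +652.174ms=3/2b
2) 652.174ms=3/2b +652.174ms=3/2b
3) 1304.348ms=3b +1304.348ms=3b
4) 2608.696ms=6b +1304.348ms=3b
5) 3913.043ms=9b +1304.348ms=3b
Σ=12b of 12 (138bpm 6/8) — PASS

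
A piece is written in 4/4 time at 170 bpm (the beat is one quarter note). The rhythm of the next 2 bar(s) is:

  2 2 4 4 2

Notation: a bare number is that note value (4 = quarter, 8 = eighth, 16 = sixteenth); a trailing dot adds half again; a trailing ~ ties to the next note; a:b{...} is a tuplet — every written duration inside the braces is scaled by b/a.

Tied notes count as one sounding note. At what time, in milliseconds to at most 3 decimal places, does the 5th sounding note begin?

note 5 onset = 6b = 2117.647ms

1. 0.0ms @ 0 + 705.882ms (2)
2. 705.882ms @ 2 + 705.882ms (2)
3. 1411.765ms @ 4 + 352.941ms (1)
4. 1764.706ms @ 5 + 352.941ms (1)
5. 2117.647ms @ 6 + 705.882ms (2)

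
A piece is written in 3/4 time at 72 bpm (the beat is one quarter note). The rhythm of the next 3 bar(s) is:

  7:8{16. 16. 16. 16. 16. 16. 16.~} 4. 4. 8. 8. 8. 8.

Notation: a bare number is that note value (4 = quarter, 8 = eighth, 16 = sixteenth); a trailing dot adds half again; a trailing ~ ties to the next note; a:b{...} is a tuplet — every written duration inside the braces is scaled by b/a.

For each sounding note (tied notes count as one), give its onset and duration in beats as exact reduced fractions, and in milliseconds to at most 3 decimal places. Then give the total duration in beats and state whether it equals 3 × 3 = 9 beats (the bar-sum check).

1) 0.0ms=0b +357.143ms=3/7b
2) 357.143ms=3/7b +357.143ms=3/7b
3) 714.286ms=6/7b +357.143ms=3/7b
4) 1071.429ms=9/7b +357.143ms=3/7b
5) 1428.571ms=12/7b +357.143ms=3/7b
6) 1785.714ms=15/7b +357.143ms=3/7b
7) 2142.857ms=18/7b +1607.143ms=27/14b
8) 3750.0ms=9/2b +1250.0ms=3/2b
9) 5000.0ms=6b +625.0ms=3/4b
10) 5625.0ms=27/4b +625.0ms=3/4b
11) 6250.0ms=15/2b +625.0ms=3/4b
12) 6875.0ms=33/4b +625.0ms=3/4b
Σ=9b of 9 (72bpm 3/4) — PASS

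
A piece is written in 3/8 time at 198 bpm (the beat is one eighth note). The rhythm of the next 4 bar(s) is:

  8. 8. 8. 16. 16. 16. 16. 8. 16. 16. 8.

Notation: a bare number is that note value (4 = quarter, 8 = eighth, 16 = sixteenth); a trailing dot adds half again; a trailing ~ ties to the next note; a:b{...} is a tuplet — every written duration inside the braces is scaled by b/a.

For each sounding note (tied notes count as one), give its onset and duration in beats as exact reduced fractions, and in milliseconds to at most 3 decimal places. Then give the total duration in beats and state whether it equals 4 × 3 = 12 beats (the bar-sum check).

1) 0.0ms=0b +454.545ms=3/2b
2) 454.545ms=3/2b +454.545ms=3/2b
3) 909.091ms=3b +454.545ms=3/2b
4) 1363.636ms=9/2b +227.273ms=3/4b
5) 1590.909ms=21/4b +227.273ms=3/4b
6) 1818.182ms=6b +227.273ms=3/4b
7) 2045.455ms=27/4b +227.273ms=3/4b
8) 2272.727ms=15/2b +454.545ms=3/2b
9) 2727.273ms=9b +227.273ms=3/4b
10) 2954.545ms=39/4b +227.273ms=3/4b
11) 3181.818ms=21/2b +454.545ms=3/2b
Σ=12b of 12 (198bpm 3/8) — PASS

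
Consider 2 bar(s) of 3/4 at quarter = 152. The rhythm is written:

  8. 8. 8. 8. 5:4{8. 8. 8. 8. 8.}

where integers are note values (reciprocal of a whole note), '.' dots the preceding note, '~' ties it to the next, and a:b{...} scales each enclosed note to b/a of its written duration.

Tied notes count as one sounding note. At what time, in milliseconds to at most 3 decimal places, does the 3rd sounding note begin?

note 3 onset = 3/2b = 592.105ms

1. 0.0ms @ 0 + 296.053ms (3/4)
2. 296.053ms @ 3/4 + 296.053ms (3/4)
3. 592.105ms @ 3/2 + 296.053ms (3/4)
4. 888.158ms @ 9/4 + 296.053ms (3/4)
5. 1184.211ms @ 3 + 236.842ms (3/5)
6. 1421.053ms @ 18/5 + 236.842ms (3/5)
7. 1657.895ms @ 21/5 + 236.842ms (3/5)
8. 1894.737ms @ 24/5 + 236.842ms (3/5)
9. 2131.579ms @ 27/5 + 236.842ms (3/5)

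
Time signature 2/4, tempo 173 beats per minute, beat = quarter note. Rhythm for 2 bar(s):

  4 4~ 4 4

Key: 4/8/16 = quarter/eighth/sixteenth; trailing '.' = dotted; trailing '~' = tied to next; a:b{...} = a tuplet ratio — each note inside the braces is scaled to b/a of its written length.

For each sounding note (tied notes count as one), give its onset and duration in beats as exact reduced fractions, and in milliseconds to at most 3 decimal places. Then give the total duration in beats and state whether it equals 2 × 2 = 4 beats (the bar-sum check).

1) 0.0ms=0b +346.821ms=1b
2) 346.821ms=1b +693.642ms=2b
3) 1040.462ms=3b +346.821ms=1b
Σ=4b of 4 (173bpm 2/4) — PASS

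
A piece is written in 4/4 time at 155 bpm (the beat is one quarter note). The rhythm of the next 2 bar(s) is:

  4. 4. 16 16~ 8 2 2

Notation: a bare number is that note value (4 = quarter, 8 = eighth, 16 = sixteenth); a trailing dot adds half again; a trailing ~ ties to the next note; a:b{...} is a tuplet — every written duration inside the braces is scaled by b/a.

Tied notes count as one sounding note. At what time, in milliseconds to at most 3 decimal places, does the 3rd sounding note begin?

note 3 onset = 3b = 1161.29ms

1. 0.0ms @ 0 + 580.645ms (3/2)
2. 580.645ms @ 3/2 + 580.645ms (3/2)
3. 1161.29ms @ 3 + 96.774ms (1/4)
4. 1258.065ms @ 13/4 + 290.323ms (3/4)
5. 1548.387ms @ 4 + 774.194ms (2)
6. 2322.581ms @ 6 + 774.194ms (2)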